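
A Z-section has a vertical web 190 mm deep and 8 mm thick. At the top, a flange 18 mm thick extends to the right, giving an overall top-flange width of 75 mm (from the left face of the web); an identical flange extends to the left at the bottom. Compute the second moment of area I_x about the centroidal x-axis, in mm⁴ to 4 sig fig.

I_x ≈ 2.248 × 10⁷ mm⁴

Break the section into simple shapes (no overlaps), measuring from the bottom-left corner of the bounding box.
Web: 8 × 190, A = 1 520 mm², y = 95 mm, Ī = 4 572 667 mm⁴.
Top flange (beyond web): 67 × 18, A = 1 206 mm², y = 181 mm, Ī = 32 562 mm⁴.
Bottom flange (beyond web): 67 × 18, A = 1 206 mm², y = 9 mm, Ī = 32 562 mm⁴.
Centroid: ȳ = ΣA·y / ΣA = 95 mm.
Transfer each piece to the centroidal x-axis using Ī + A·d² with d = y − 95:
  web: d = 0 mm → contributes +4 572 667 mm⁴
  top flange (beyond web): d = 86 mm → contributes +8 952 138 mm⁴
  bottom flange (beyond web): d = -86 mm → contributes +8 952 138 mm⁴
Total I = 22 476 943 mm⁴.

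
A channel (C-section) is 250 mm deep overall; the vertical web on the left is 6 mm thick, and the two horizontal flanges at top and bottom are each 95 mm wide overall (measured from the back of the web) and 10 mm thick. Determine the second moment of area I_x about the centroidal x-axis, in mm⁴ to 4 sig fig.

I_x ≈ 3.346 × 10⁷ mm⁴

Treat the section as a set of non-overlapping primitives; coordinates are from the bounding-box lower-left.
Web: 6 × 250, A = 1 500 mm², y = 125 mm, Ī = 7 812 500 mm⁴.
Top flange (beyond web): 89 × 10, A = 890 mm², y = 245 mm, Ī = 7416.67 mm⁴.
Bottom flange (beyond web): 89 × 10, A = 890 mm², y = 5 mm, Ī = 7416.67 mm⁴.
By symmetry the centroid is at mid-height, ȳ = 125 mm.
Transfer each piece to the centroidal x-axis using Ī + A·d² with d = y − 125:
  web: d = 0 mm → contributes +7 812 500 mm⁴
  top flange (beyond web): d = 120 mm → contributes +12 823 417 mm⁴
  bottom flange (beyond web): d = -120 mm → contributes +12 823 417 mm⁴
Total I = 33 459 333 mm⁴.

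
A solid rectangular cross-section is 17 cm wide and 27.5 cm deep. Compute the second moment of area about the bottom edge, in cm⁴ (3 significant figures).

I_base ≈ 1.18 × 10⁵ cm⁴

The section: 17 × 27.5, A = 467.5 cm², y = 13.75 cm, Ī = 29 462 cm⁴.
Transfer it to a horizontal axis along the bottom face using Ī + A·d² with d = y − 0:
  the section: d = 13.75 cm → contributes +117 849 cm⁴
Total I = 117 849 cm⁴.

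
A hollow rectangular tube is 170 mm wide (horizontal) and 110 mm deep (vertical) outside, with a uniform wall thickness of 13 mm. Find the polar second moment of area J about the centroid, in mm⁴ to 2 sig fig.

J ≈ 3.6 × 10⁷ mm⁴

Treat the section as a set of non-overlapping primitives; coordinates are from the bounding-box lower-left.
Outer rectangle: 170 × 110, A = 18 700 mm², y = 55 mm, Ī = 18 855 833 mm⁴.
Inner void (subtracted): 144 × 84, A = 12 096 mm², y = 55 mm, Ī = 7 112 448 mm⁴.
By symmetry the centroid is at mid-height, ȳ = 55 mm.
All pieces are centred on the centroidal x-axis, so I = ΣĪ (holes subtracted) = 11 743 385 mm⁴.
Repeating about the centroidal y-axis gives I_y = 24 133 945 mm⁴.
Polar second moment: J = I_x + I_y = 35 877 331 mm⁴.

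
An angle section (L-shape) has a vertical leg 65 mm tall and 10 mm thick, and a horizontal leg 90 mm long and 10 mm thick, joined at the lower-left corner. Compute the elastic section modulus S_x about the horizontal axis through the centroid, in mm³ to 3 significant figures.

Break the section into simple shapes (no overlaps), measuring from the bottom-left corner of the bounding box.
Vertical leg: 10 × 65, A = 650 mm², y = 32.5 mm, Ī = 228 854 mm⁴.
Horizontal leg (remainder): 80 × 10, A = 800 mm², y = 5 mm, Ī = 6666.7 mm⁴.
Centroid: ȳ = ΣA·y / ΣA = 17.328 mm.
Transfer each piece to the horizontal axis through the centroid using Ī + A·d² with d = y − 17.328:
  vertical leg: d = 15.172 mm → contributes +378 486 mm⁴
  horizontal leg (remainder): d = -12.328 mm → contributes +128 242 mm⁴
Total I = 506 728 mm⁴.
Extreme fibre distance c = 47.672 mm; S = I/c = 10 629 mm³.

S_x ≈ 1.06 × 10⁴ mm³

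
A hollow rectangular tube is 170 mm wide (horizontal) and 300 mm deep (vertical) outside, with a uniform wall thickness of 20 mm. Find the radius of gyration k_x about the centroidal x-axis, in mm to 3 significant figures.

k_x ≈ 106 mm

Split into non-overlapping primitives; take the origin at the lower-left of the bounding box.
Outer rectangle: 170 × 300, A = 51 000 mm², y = 150 mm, Ī = 382 500 000 mm⁴.
Inner void (subtracted): 130 × 260, A = 33 800 mm², y = 150 mm, Ī = 190 406 667 mm⁴.
By symmetry the centroid is at mid-height, ȳ = 150 mm.
All pieces are centred on the centroidal x-axis, so I = ΣĪ (holes subtracted) = 192 093 333 mm⁴.
Radius of gyration: k = √(I/A) = √(192 093 333 / 17 200) = 105.68 mm.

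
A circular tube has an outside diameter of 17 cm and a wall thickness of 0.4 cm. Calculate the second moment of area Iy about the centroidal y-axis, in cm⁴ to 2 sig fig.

Iy ≈ 720 cm⁴

Treat the section as a set of non-overlapping primitives; coordinates are from the bounding-box lower-left.
Outer circle: ⌀17, A = 227 cm², x = 8.5 cm, Ī = 4 100 cm⁴.
Bore (subtracted): ⌀16.2, A = 206.1 cm², x = 8.5 cm, Ī = 3 381 cm⁴.
By symmetry the centroid is at mid-width, x̄ = 8.5 cm.
All pieces are centred on the centroidal y-axis, so I = ΣĪ (holes subtracted) = 718.9 cm⁴.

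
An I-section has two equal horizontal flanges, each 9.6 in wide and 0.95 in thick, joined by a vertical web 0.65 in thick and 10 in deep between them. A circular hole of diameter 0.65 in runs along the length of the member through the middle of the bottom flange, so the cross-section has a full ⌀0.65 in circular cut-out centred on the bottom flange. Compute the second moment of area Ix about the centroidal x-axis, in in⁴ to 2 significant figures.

Ix ≈ 590 in⁴

Decompose the section into non-overlapping parts with the origin at the bottom-left of its bounding rectangle.
Bottom flange: 9.6 × 0.95, A = 9.12 in², y = 0.475 in, Ī = 0.6859 in⁴.
Web: 0.65 × 10, A = 6.5 in², y = 5.95 in, Ī = 54.17 in⁴.
Top flange: 9.6 × 0.95, A = 9.12 in², y = 11.43 in, Ī = 0.6859 in⁴.
Hole (subtracted): ⌀0.65, A = 0.3318 in², y = 0.475 in, Ī = 0.008762 in⁴.
Centroid: ȳ = ΣA·y / ΣA = 6.024 in.
Transfer each piece to the centroidal x-axis using Ī + A·d² with d = y − 6.024:
  bottom flange: d = -5.549 in → contributes +281.5 in⁴
  web: d = -0.07443 in → contributes +54.2 in⁴
  top flange: d = 5.401 in → contributes +266.7 in⁴
  hole: d = -5.549 in → contributes −10.23 in⁴
Total I = 592.2 in⁴.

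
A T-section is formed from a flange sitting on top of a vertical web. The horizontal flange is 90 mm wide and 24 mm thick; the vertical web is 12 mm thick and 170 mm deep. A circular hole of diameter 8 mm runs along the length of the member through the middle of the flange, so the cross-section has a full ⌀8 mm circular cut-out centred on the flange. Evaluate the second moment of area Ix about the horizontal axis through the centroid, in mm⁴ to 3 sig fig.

Ix ≈ 1.48 × 10⁷ mm⁴

Treat the section as a set of non-overlapping primitives; coordinates are from the bounding-box lower-left.
Flange: 90 × 24, A = 2 160 mm², y = 182 mm, Ī = 103 680 mm⁴.
Web: 12 × 170, A = 2 040 mm², y = 85 mm, Ī = 4 913 000 mm⁴.
Hole (subtracted): ⌀8, A = 50.265 mm², y = 182 mm, Ī = 201.06 mm⁴.
Centroid: ȳ = ΣA·y / ΣA = 134.32 mm.
Transfer each piece to the horizontal axis through the centroid using Ī + A·d² with d = y − 134.32:
  flange: d = 47.685 mm → contributes +5 015 211 mm⁴
  web: d = -49.315 mm → contributes +9 874 222 mm⁴
  hole: d = 47.685 mm → contributes −114 498 mm⁴
Total I = 14 774 935 mm⁴.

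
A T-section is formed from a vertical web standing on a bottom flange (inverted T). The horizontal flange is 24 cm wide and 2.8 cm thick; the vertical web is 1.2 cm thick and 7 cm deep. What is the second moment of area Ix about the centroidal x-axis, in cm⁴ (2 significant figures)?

Ix ≈ 260 cm⁴

Treat the section as a set of non-overlapping primitives; coordinates are from the bounding-box lower-left.
Flange: 24 × 2.8, A = 67.2 cm², y = 1.4 cm, Ī = 43.9 cm⁴.
Web: 1.2 × 7, A = 8.4 cm², y = 6.3 cm, Ī = 34.3 cm⁴.
Centroid: ȳ = ΣA·y / ΣA = 1.944 cm.
Transfer each piece to the centroidal x-axis using Ī + A·d² with d = y − 1.944:
  flange: d = -0.5444 cm → contributes +63.82 cm⁴
  web: d = 4.356 cm → contributes +193.7 cm⁴
Total I = 257.5 cm⁴.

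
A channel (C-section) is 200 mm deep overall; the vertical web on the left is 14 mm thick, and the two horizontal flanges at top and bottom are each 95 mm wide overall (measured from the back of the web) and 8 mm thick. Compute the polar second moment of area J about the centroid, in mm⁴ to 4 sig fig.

J ≈ 2.404 × 10⁷ mm⁴

Break the section into simple shapes (no overlaps), measuring from the bottom-left corner of the bounding box.
Web: 14 × 200, A = 2 800 mm², y = 100 mm, Ī = 9 333 333 mm⁴.
Top flange (beyond web): 81 × 8, A = 648 mm², y = 196 mm, Ī = 3 456 mm⁴.
Bottom flange (beyond web): 81 × 8, A = 648 mm², y = 4 mm, Ī = 3 456 mm⁴.
By symmetry the centroid is at mid-height, ȳ = 100 mm.
Transfer each piece to the centroidal x-axis using Ī + A·d² with d = y − 100:
  web: d = 0 mm → contributes +9 333 333 mm⁴
  top flange (beyond web): d = 96 mm → contributes +5 975 424 mm⁴
  bottom flange (beyond web): d = -96 mm → contributes +5 975 424 mm⁴
Total I = 21 284 181 mm⁴.
For the y-axis: x̄ = 22.0293 mm.
Repeating about the centroidal y-axis gives I_y = 2 753 218 mm⁴.
Polar second moment: J = I_x + I_y = 24 037 399 mm⁴.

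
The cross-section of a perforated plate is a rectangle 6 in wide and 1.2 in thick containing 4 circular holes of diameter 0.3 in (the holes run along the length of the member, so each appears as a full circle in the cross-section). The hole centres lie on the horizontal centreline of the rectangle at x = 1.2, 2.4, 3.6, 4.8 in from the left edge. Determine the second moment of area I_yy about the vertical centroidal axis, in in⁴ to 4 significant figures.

I_yy ≈ 21.09 in⁴

Split into non-overlapping primitives; take the origin at the lower-left of the bounding box.
Plate: 6 × 1.2, A = 7.2 in², x = 3 in, Ī = 21.6 in⁴.
Hole 1 (subtracted): ⌀0.3, A = 0.0706858 in², x = 1.2 in, Ī = 0.000397608 in⁴.
Hole 2 (subtracted): ⌀0.3, A = 0.0706858 in², x = 2.4 in, Ī = 0.000397608 in⁴.
Hole 3 (subtracted): ⌀0.3, A = 0.0706858 in², x = 3.6 in, Ī = 0.000397608 in⁴.
Hole 4 (subtracted): ⌀0.3, A = 0.0706858 in², x = 4.8 in, Ī = 0.000397608 in⁴.
By symmetry the centroid is at mid-width, x̄ = 3 in.
Transfer each piece to the vertical centroidal axis using Ī + A·d² with d = x − 3:
  plate: d = 0 in → contributes +21.6 in⁴
  hole 1: d = -1.8 in → contributes −0.22942 in⁴
  hole 2: d = -0.6 in → contributes −0.0258445 in⁴
  hole 3: d = 0.6 in → contributes −0.0258445 in⁴
  hole 4: d = 1.8 in → contributes −0.22942 in⁴
Total I = 21.0895 in⁴.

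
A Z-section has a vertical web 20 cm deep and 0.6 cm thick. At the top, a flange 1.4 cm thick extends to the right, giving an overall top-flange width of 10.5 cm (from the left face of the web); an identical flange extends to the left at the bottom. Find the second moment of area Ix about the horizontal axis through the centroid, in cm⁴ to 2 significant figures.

Ix ≈ 2800 cm⁴

Treat the section as a set of non-overlapping primitives; coordinates are from the bounding-box lower-left.
Web: 0.6 × 20, A = 12 cm², y = 10 cm, Ī = 400 cm⁴.
Top flange (beyond web): 9.9 × 1.4, A = 13.86 cm², y = 19.3 cm, Ī = 2.264 cm⁴.
Bottom flange (beyond web): 9.9 × 1.4, A = 13.86 cm², y = 0.7 cm, Ī = 2.264 cm⁴.
Centroid: ȳ = ΣA·y / ΣA = 10 cm.
Transfer each piece to the horizontal axis through the centroid using Ī + A·d² with d = y − 10:
  web: d = 0 cm → contributes +400 cm⁴
  top flange (beyond web): d = 9.3 cm → contributes +1 201 cm⁴
  bottom flange (beyond web): d = -9.3 cm → contributes +1 201 cm⁴
Total I = 2 802 cm⁴.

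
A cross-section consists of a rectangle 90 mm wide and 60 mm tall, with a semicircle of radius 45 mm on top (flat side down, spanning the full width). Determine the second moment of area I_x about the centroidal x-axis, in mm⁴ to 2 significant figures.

I_x ≈ 6.9 × 10⁶ mm⁴

Decompose the section into non-overlapping parts with the origin at the bottom-left of its bounding rectangle.
Rectangular body: 90 × 60, A = 5 400 mm², y = 30 mm, Ī = 1 620 000 mm⁴.
Semicircular cap: semicircle r = 45, A = 3 181 mm², y = 79.1 mm, Ī = 450 072 mm⁴.
Centroid: ȳ = ΣA·y / ΣA = 48.2 mm.
Transfer each piece to the centroidal x-axis using Ī + A·d² with d = y − 48.2:
  rectangular body: d = -18.2 mm → contributes +3 408 792 mm⁴
  semicircular cap: d = 30.9 mm → contributes +3 486 819 mm⁴
Total I = 6 895 611 mm⁴.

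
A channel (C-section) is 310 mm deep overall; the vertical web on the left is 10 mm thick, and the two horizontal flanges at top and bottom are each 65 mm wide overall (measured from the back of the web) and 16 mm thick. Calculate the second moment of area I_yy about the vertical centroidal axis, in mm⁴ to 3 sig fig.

Split into non-overlapping primitives; take the origin at the lower-left of the bounding box.
Web: 10 × 310, A = 3 100 mm², x = 5 mm, Ī = 25 833 mm⁴.
Top flange (beyond web): 55 × 16, A = 880 mm², x = 37.5 mm, Ī = 221 833 mm⁴.
Bottom flange (beyond web): 55 × 16, A = 880 mm², x = 37.5 mm, Ī = 221 833 mm⁴.
Centroid: x̄ = ΣA·x / ΣA = 16.77 mm.
Transfer each piece to the vertical centroidal axis using Ī + A·d² with d = x − 16.77:
  web: d = -11.77 mm → contributes +455 252 mm⁴
  top flange (beyond web): d = 20.73 mm → contributes +600 015 mm⁴
  bottom flange (beyond web): d = 20.73 mm → contributes +600 015 mm⁴
Total I = 1 655 282 mm⁴.

I_yy ≈ 1.66 × 10⁶ mm⁴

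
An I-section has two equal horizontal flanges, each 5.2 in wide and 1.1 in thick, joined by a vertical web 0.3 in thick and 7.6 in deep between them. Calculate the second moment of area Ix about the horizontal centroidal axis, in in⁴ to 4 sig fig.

Split into non-overlapping primitives; take the origin at the lower-left of the bounding box.
Bottom flange: 5.2 × 1.1, A = 5.72 in², y = 0.55 in, Ī = 0.576767 in⁴.
Web: 0.3 × 7.6, A = 2.28 in², y = 4.9 in, Ī = 10.9744 in⁴.
Top flange: 5.2 × 1.1, A = 5.72 in², y = 9.25 in, Ī = 0.576767 in⁴.
By symmetry the centroid is at mid-height, ȳ = 4.9 in.
Transfer each piece to the horizontal centroidal axis using Ī + A·d² with d = y − 4.9:
  bottom flange: d = -4.35 in → contributes +108.813 in⁴
  web: d = 0 in → contributes +10.9744 in⁴
  top flange: d = 4.35 in → contributes +108.813 in⁴
Total I = 228.601 in⁴.

Ix ≈ 228.6 in⁴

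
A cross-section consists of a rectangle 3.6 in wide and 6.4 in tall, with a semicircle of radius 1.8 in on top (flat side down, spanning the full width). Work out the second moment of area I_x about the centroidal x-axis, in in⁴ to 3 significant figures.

I_x ≈ 145 in⁴

Break the section into simple shapes (no overlaps), measuring from the bottom-left corner of the bounding box.
Rectangular body: 3.6 × 6.4, A = 23.04 in², y = 3.2 in, Ī = 78.643 in⁴.
Semicircular cap: semicircle r = 1.8, A = 5.0894 in², y = 7.1639 in, Ī = 1.1522 in⁴.
Centroid: ȳ = ΣA·y / ΣA = 3.9172 in.
Transfer each piece to the centroidal x-axis using Ī + A·d² with d = y − 3.9172:
  rectangular body: d = -0.71719 in → contributes +90.494 in⁴
  semicircular cap: d = 3.2468 in → contributes +54.802 in⁴
Total I = 145.3 in⁴.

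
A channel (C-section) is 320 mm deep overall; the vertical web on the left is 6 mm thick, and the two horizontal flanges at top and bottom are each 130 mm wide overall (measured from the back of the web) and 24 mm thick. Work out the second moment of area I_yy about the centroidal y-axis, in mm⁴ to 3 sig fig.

Decompose the section into non-overlapping parts with the origin at the bottom-left of its bounding rectangle.
Web: 6 × 320, A = 1 920 mm², x = 3 mm, Ī = 5 760 mm⁴.
Top flange (beyond web): 124 × 24, A = 2 976 mm², x = 68 mm, Ī = 3 813 248 mm⁴.
Bottom flange (beyond web): 124 × 24, A = 2 976 mm², x = 68 mm, Ī = 3 813 248 mm⁴.
Centroid: x̄ = ΣA·x / ΣA = 52.146 mm.
Transfer each piece to the centroidal y-axis using Ī + A·d² with d = x − 52.146:
  web: d = -49.146 mm → contributes +4 643 257 mm⁴
  top flange (beyond web): d = 15.854 mm → contributes +4 561 231 mm⁴
  bottom flange (beyond web): d = 15.854 mm → contributes +4 561 231 mm⁴
Total I = 13 765 719 mm⁴.

I_yy ≈ 1.38 × 10⁷ mm⁴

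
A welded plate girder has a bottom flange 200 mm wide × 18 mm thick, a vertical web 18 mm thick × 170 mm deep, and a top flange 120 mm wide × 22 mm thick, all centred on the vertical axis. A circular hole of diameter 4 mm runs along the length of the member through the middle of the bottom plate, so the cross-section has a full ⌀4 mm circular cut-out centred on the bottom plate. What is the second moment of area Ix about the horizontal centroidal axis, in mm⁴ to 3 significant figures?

Ix ≈ 6.28 × 10⁷ mm⁴

Break the section into simple shapes (no overlaps), measuring from the bottom-left corner of the bounding box.
Bottom plate: 200 × 18, A = 3 600 mm², y = 9 mm, Ī = 97 200 mm⁴.
Web plate: 18 × 170, A = 3 060 mm², y = 103 mm, Ī = 7 369 500 mm⁴.
Top plate: 120 × 22, A = 2 640 mm², y = 199 mm, Ī = 106 480 mm⁴.
Hole (subtracted): ⌀4, A = 12.566 mm², y = 9 mm, Ī = 12.566 mm⁴.
Centroid: ȳ = ΣA·y / ΣA = 93.979 mm.
Transfer each piece to the horizontal centroidal axis using Ī + A·d² with d = y − 93.979:
  bottom plate: d = -84.979 mm → contributes +26 094 559 mm⁴
  web plate: d = 9.0207 mm → contributes +7 618 499 mm⁴
  top plate: d = 105.02 mm → contributes +29 223 934 mm⁴
  hole: d = -84.979 mm → contributes −90 760 mm⁴
Total I = 62 846 231 mm⁴.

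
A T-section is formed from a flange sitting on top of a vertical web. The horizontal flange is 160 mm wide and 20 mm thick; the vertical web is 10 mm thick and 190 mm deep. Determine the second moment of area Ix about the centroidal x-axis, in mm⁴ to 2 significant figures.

Ix ≈ 1.9 × 10⁷ mm⁴

Break the section into simple shapes (no overlaps), measuring from the bottom-left corner of the bounding box.
Flange: 160 × 20, A = 3 200 mm², y = 200 mm, Ī = 106 667 mm⁴.
Web: 10 × 190, A = 1 900 mm², y = 95 mm, Ī = 5 715 833 mm⁴.
Centroid: ȳ = ΣA·y / ΣA = 160.9 mm.
Transfer each piece to the centroidal x-axis using Ī + A·d² with d = y − 160.9:
  flange: d = 39.12 mm → contributes +5 003 276 mm⁴
  web: d = -65.88 mm → contributes +13 962 754 mm⁴
Total I = 18 966 029 mm⁴.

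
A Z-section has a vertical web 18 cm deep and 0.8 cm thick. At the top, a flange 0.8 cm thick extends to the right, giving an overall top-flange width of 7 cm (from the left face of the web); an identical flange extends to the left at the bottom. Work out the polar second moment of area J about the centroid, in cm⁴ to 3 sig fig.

J ≈ 1280 cm⁴

Split into non-overlapping primitives; take the origin at the lower-left of the bounding box.
Web: 0.8 × 18, A = 14.4 cm², y = 9 cm, Ī = 388.8 cm⁴.
Top flange (beyond web): 6.2 × 0.8, A = 4.96 cm², y = 17.6 cm, Ī = 0.26453 cm⁴.
Bottom flange (beyond web): 6.2 × 0.8, A = 4.96 cm², y = 0.4 cm, Ī = 0.26453 cm⁴.
Centroid: ȳ = ΣA·y / ΣA = 9 cm.
Transfer each piece to the centroidal x-axis using Ī + A·d² with d = y − 9:
  web: d = 0 cm → contributes +388.8 cm⁴
  top flange (beyond web): d = 8.6 cm → contributes +367.11 cm⁴
  bottom flange (beyond web): d = -8.6 cm → contributes +367.11 cm⁴
Total I = 1 123 cm⁴.
For the y-axis: x̄ = 6.6 cm.
Repeating about the centroidal y-axis gives I_y = 154.07 cm⁴.
Polar second moment: J = I_x + I_y = 1277.1 cm⁴.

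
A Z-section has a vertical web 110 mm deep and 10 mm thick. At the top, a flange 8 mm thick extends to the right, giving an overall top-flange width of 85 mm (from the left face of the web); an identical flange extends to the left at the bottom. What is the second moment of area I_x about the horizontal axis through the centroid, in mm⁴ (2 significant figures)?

Decompose the section into non-overlapping parts with the origin at the bottom-left of its bounding rectangle.
Web: 10 × 110, A = 1 100 mm², y = 55 mm, Ī = 1 109 167 mm⁴.
Top flange (beyond web): 75 × 8, A = 600 mm², y = 106 mm, Ī = 3 200 mm⁴.
Bottom flange (beyond web): 75 × 8, A = 600 mm², y = 4 mm, Ī = 3 200 mm⁴.
Centroid: ȳ = ΣA·y / ΣA = 55 mm.
Transfer each piece to the horizontal axis through the centroid using Ī + A·d² with d = y − 55:
  web: d = 0 mm → contributes +1 109 167 mm⁴
  top flange (beyond web): d = 51 mm → contributes +1 563 800 mm⁴
  bottom flange (beyond web): d = -51 mm → contributes +1 563 800 mm⁴
Total I = 4 236 767 mm⁴.

I_x ≈ 4.2 × 10⁶ mm⁴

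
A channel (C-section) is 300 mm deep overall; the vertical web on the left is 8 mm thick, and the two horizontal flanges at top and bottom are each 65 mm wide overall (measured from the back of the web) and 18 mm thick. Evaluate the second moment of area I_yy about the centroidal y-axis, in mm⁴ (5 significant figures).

Decompose the section into non-overlapping parts with the origin at the bottom-left of its bounding rectangle.
Web: 8 × 300, A = 2 400 mm², x = 4 mm, Ī = 12 800 mm⁴.
Top flange (beyond web): 57 × 18, A = 1 026 mm², x = 36.5 mm, Ī = 277789.5 mm⁴.
Bottom flange (beyond web): 57 × 18, A = 1 026 mm², x = 36.5 mm, Ī = 277789.5 mm⁴.
Centroid: x̄ = ΣA·x / ΣA = 18.97978 mm.
Transfer each piece to the centroidal y-axis using Ī + A·d² with d = x − 18.97978:
  web: d = -14.97978 mm → contributes +551345.5 mm⁴
  top flange (beyond web): d = 17.52022 mm → contributes +592728.4 mm⁴
  bottom flange (beyond web): d = 17.52022 mm → contributes +592728.4 mm⁴
Total I = 1 736 802 mm⁴.

I_yy ≈ 1.7368 × 10⁶ mm⁴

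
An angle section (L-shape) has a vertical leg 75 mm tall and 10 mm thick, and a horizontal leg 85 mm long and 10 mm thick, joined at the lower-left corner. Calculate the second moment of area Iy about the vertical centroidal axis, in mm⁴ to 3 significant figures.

Iy ≈ 1.04 × 10⁶ mm⁴

Break the section into simple shapes (no overlaps), measuring from the bottom-left corner of the bounding box.
Vertical leg: 10 × 75, A = 750 mm², x = 5 mm, Ī = 6 250 mm⁴.
Horizontal leg (remainder): 75 × 10, A = 750 mm², x = 47.5 mm, Ī = 351 563 mm⁴.
Centroid: x̄ = ΣA·x / ΣA = 26.25 mm.
Transfer each piece to the vertical centroidal axis using Ī + A·d² with d = x − 26.25:
  vertical leg: d = -21.25 mm → contributes +344 922 mm⁴
  horizontal leg (remainder): d = 21.25 mm → contributes +690 234 mm⁴
Total I = 1 035 156 mm⁴.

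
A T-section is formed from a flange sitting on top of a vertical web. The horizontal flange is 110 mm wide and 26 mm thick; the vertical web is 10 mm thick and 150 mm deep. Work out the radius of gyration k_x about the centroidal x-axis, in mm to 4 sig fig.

k_x ≈ 49.29 mm

Split into non-overlapping primitives; take the origin at the lower-left of the bounding box.
Flange: 110 × 26, A = 2 860 mm², y = 163 mm, Ī = 161 113 mm⁴.
Web: 10 × 150, A = 1 500 mm², y = 75 mm, Ī = 2 812 500 mm⁴.
Centroid: ȳ = ΣA·y / ΣA = 132.725 mm.
Transfer each piece to the centroidal x-axis using Ī + A·d² with d = y − 132.725:
  flange: d = 30.2752 mm → contributes +2 782 559 mm⁴
  web: d = -57.7248 mm → contributes +7 810 724 mm⁴
Total I = 10 593 283 mm⁴.
Radius of gyration: k = √(I/A) = √(10 593 283 / 4 360) = 49.2915 mm.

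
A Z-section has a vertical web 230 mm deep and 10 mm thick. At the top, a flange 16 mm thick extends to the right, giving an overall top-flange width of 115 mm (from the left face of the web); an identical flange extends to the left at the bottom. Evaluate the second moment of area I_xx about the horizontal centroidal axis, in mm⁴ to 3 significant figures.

I_xx ≈ 4.87 × 10⁷ mm⁴

Split into non-overlapping primitives; take the origin at the lower-left of the bounding box.
Web: 10 × 230, A = 2 300 mm², y = 115 mm, Ī = 10 139 167 mm⁴.
Top flange (beyond web): 105 × 16, A = 1 680 mm², y = 222 mm, Ī = 35 840 mm⁴.
Bottom flange (beyond web): 105 × 16, A = 1 680 mm², y = 8 mm, Ī = 35 840 mm⁴.
Centroid: ȳ = ΣA·y / ΣA = 115 mm.
Transfer each piece to the horizontal centroidal axis using Ī + A·d² with d = y − 115:
  web: d = 0 mm → contributes +10 139 167 mm⁴
  top flange (beyond web): d = 107 mm → contributes +19 270 160 mm⁴
  bottom flange (beyond web): d = -107 mm → contributes +19 270 160 mm⁴
Total I = 48 679 487 mm⁴.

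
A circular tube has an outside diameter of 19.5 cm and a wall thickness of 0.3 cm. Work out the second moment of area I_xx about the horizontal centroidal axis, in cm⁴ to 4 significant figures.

Break the section into simple shapes (no overlaps), measuring from the bottom-left corner of the bounding box.
Outer circle: ⌀19.5, A = 298.648 cm², y = 9.75 cm, Ī = 7097.55 cm⁴.
Bore (subtracted): ⌀18.9, A = 280.552 cm², y = 9.75 cm, Ī = 6263.5 cm⁴.
By symmetry the centroid is at mid-height, ȳ = 9.75 cm.
All pieces are centred on the horizontal centroidal axis, so I = ΣĪ (holes subtracted) = 834.048 cm⁴.

I_xx ≈ 834.0 cm⁴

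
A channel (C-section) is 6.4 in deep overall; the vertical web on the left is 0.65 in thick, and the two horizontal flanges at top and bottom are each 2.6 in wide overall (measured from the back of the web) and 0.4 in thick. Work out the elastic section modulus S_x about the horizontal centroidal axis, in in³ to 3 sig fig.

Treat the section as a set of non-overlapping primitives; coordinates are from the bounding-box lower-left.
Web: 0.65 × 6.4, A = 4.16 in², y = 3.2 in, Ī = 14.199 in⁴.
Top flange (beyond web): 1.95 × 0.4, A = 0.78 in², y = 6.2 in, Ī = 0.0104 in⁴.
Bottom flange (beyond web): 1.95 × 0.4, A = 0.78 in², y = 0.2 in, Ī = 0.0104 in⁴.
By symmetry the centroid is at mid-height, ȳ = 3.2 in.
Transfer each piece to the horizontal centroidal axis using Ī + A·d² with d = y − 3.2:
  web: d = 0 in → contributes +14.199 in⁴
  top flange (beyond web): d = 3 in → contributes +7.0304 in⁴
  bottom flange (beyond web): d = -3 in → contributes +7.0304 in⁴
Total I = 28.26 in⁴.
Extreme fibre distance c = 3.2 in; S = I/c = 8.8313 in³.

S_x ≈ 8.83 in³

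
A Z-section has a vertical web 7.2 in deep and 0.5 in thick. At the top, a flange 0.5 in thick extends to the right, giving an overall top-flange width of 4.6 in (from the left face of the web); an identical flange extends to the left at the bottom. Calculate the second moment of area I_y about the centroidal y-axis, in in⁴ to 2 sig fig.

I_y ≈ 28 in⁴

Treat the section as a set of non-overlapping primitives; coordinates are from the bounding-box lower-left.
Web: 0.5 × 7.2, A = 3.6 in², x = 4.35 in, Ī = 0.075 in⁴.
Top flange (beyond web): 4.1 × 0.5, A = 2.05 in², x = 6.65 in, Ī = 2.872 in⁴.
Bottom flange (beyond web): 4.1 × 0.5, A = 2.05 in², x = 2.05 in, Ī = 2.872 in⁴.
Centroid: x̄ = ΣA·x / ΣA = 4.35 in.
Transfer each piece to the centroidal y-axis using Ī + A·d² with d = x − 4.35:
  web: d = 0 in → contributes +0.075 in⁴
  top flange (beyond web): d = 2.3 in → contributes +13.72 in⁴
  bottom flange (beyond web): d = -2.3 in → contributes +13.72 in⁴
Total I = 27.51 in⁴.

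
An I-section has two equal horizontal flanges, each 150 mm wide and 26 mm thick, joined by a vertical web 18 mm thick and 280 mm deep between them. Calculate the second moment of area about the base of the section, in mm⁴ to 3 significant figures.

Decompose the section into non-overlapping parts with the origin at the bottom-left of its bounding rectangle.
Bottom flange: 150 × 26, A = 3 900 mm², y = 13 mm, Ī = 219 700 mm⁴.
Web: 18 × 280, A = 5 040 mm², y = 166 mm, Ī = 32 928 000 mm⁴.
Top flange: 150 × 26, A = 3 900 mm², y = 319 mm, Ī = 219 700 mm⁴.
Transfer each piece to a horizontal axis along the bottom face using Ī + A·d² with d = y − 0:
  bottom flange: d = 13 mm → contributes +878 800 mm⁴
  web: d = 166 mm → contributes +171 810 240 mm⁴
  top flange: d = 319 mm → contributes +397 087 600 mm⁴
Total I = 569 776 640 mm⁴.

I_base ≈ 5.70 × 10⁸ mm⁴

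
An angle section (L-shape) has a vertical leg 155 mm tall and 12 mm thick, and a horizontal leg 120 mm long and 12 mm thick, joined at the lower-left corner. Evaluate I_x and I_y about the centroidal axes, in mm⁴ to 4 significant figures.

Break the section into simple shapes (no overlaps), measuring from the bottom-left corner of the bounding box.
Vertical leg: 12 × 155, A = 1 860 mm², y = 77.5 mm, Ī = 3 723 875 mm⁴.
Horizontal leg (remainder): 108 × 12, A = 1 296 mm², y = 6 mm, Ī = 15 552 mm⁴.
Centroid: ȳ = ΣA·y / ΣA = 48.1388 mm.
Transfer each piece to the centroidal x-axis using Ī + A·d² with d = y − 48.1388:
  vertical leg: d = 29.3612 mm → contributes +5 327 346 mm⁴
  horizontal leg (remainder): d = -42.1388 mm → contributes +2 316 829 mm⁴
Total I = 7 644 175 mm⁴.
For the y-axis: x̄ = 30.6388 mm.
Repeating about the centroidal y-axis gives I_y = 4 031 720 mm⁴.

I_x ≈ 7.644 × 10⁶ mm⁴, I_y ≈ 4.032 × 10⁶ mm⁴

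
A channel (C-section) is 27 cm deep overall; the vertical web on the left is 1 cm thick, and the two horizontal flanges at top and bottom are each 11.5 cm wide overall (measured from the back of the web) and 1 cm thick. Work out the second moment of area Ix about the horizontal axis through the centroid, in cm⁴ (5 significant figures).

Decompose the section into non-overlapping parts with the origin at the bottom-left of its bounding rectangle.
Web: 1 × 27, A = 27 cm², y = 13.5 cm, Ī = 1640.25 cm⁴.
Top flange (beyond web): 10.5 × 1, A = 10.5 cm², y = 26.5 cm, Ī = 0.875 cm⁴.
Bottom flange (beyond web): 10.5 × 1, A = 10.5 cm², y = 0.5 cm, Ī = 0.875 cm⁴.
By symmetry the centroid is at mid-height, ȳ = 13.5 cm.
Transfer each piece to the horizontal axis through the centroid using Ī + A·d² with d = y − 13.5:
  web: d = 0 cm → contributes +1640.25 cm⁴
  top flange (beyond web): d = 13 cm → contributes +1775.375 cm⁴
  bottom flange (beyond web): d = -13 cm → contributes +1775.375 cm⁴
Total I = 5 191 cm⁴.

Ix ≈ 5191.0 cm⁴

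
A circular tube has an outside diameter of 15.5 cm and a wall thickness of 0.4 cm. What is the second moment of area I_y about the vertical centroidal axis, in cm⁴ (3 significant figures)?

Treat the section as a set of non-overlapping primitives; coordinates are from the bounding-box lower-left.
Outer circle: ⌀15.5, A = 188.69 cm², x = 7.75 cm, Ī = 2833.3 cm⁴.
Bore (subtracted): ⌀14.7, A = 169.72 cm², x = 7.75 cm, Ī = 2292.1 cm⁴.
By symmetry the centroid is at mid-width, x̄ = 7.75 cm.
All pieces are centred on the vertical centroidal axis, so I = ΣĪ (holes subtracted) = 541.2 cm⁴.

I_y ≈ 541 cm⁴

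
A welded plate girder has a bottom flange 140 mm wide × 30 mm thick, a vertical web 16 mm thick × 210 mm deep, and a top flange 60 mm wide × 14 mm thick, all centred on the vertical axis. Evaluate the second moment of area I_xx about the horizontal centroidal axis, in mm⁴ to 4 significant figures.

Decompose the section into non-overlapping parts with the origin at the bottom-left of its bounding rectangle.
Bottom plate: 140 × 30, A = 4 200 mm², y = 15 mm, Ī = 315 000 mm⁴.
Web plate: 16 × 210, A = 3 360 mm², y = 135 mm, Ī = 12 348 000 mm⁴.
Top plate: 60 × 14, A = 840 mm², y = 247 mm, Ī = 13 720 mm⁴.
Centroid: ȳ = ΣA·y / ΣA = 86.2 mm.
Transfer each piece to the horizontal centroidal axis using Ī + A·d² with d = y − 86.2:
  bottom plate: d = -71.2 mm → contributes +21 606 648 mm⁴
  web plate: d = 48.8 mm → contributes +20 349 638 mm⁴
  top plate: d = 160.8 mm → contributes +21 733 298 mm⁴
Total I = 63 689 584 mm⁴.

I_xx ≈ 6.369 × 10⁷ mm⁴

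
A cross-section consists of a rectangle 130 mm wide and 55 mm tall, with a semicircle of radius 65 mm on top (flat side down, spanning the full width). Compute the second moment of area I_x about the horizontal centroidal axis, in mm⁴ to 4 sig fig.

I_x ≈ 1.421 × 10⁷ mm⁴

Break the section into simple shapes (no overlaps), measuring from the bottom-left corner of the bounding box.
Rectangular body: 130 × 55, A = 7 150 mm², y = 27.5 mm, Ī = 1 802 396 mm⁴.
Semicircular cap: semicircle r = 65, A = 6636.61 mm², y = 82.5869 mm, Ī = 1 959 230 mm⁴.
Centroid: ȳ = ΣA·y / ΣA = 54.0178 mm.
Transfer each piece to the horizontal centroidal axis using Ī + A·d² with d = y − 54.0178:
  rectangular body: d = -26.5178 mm → contributes +6 830 218 mm⁴
  semicircular cap: d = 28.5691 mm → contributes +7 375 988 mm⁴
Total I = 14 206 206 mm⁴.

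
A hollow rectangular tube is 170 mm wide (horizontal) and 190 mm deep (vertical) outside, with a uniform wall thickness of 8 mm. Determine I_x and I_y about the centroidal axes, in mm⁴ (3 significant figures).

I_x ≈ 2.96 × 10⁷ mm⁴, I_y ≈ 2.48 × 10⁷ mm⁴

Break the section into simple shapes (no overlaps), measuring from the bottom-left corner of the bounding box.
Outer rectangle: 170 × 190, A = 32 300 mm², y = 95 mm, Ī = 97 169 167 mm⁴.
Inner void (subtracted): 154 × 174, A = 26 796 mm², y = 95 mm, Ī = 67 606 308 mm⁴.
By symmetry the centroid is at mid-height, ȳ = 95 mm.
All pieces are centred on the centroidal x-axis, so I = ΣĪ (holes subtracted) = 29 562 859 mm⁴.
Repeating about the centroidal y-axis gives I_y = 24 831 339 mm⁴.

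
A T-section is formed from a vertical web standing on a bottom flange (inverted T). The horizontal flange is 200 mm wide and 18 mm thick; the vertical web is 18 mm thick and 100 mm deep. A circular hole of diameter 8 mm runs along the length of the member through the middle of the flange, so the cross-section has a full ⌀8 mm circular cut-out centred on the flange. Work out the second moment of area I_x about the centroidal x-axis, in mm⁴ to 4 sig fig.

I_x ≈ 5.755 × 10⁶ mm⁴

Decompose the section into non-overlapping parts with the origin at the bottom-left of its bounding rectangle.
Flange: 200 × 18, A = 3 600 mm², y = 9 mm, Ī = 97 200 mm⁴.
Web: 18 × 100, A = 1 800 mm², y = 68 mm, Ī = 1 500 000 mm⁴.
Hole (subtracted): ⌀8, A = 50.2655 mm², y = 9 mm, Ī = 201.062 mm⁴.
Centroid: ȳ = ΣA·y / ΣA = 28.8515 mm.
Transfer each piece to the centroidal x-axis using Ī + A·d² with d = y − 28.8515:
  flange: d = -19.8515 mm → contributes +1 515 889 mm⁴
  web: d = 39.1485 mm → contributes +4 258 696 mm⁴
  hole: d = -19.8515 mm → contributes −20009.7 mm⁴
Total I = 5 754 575 mm⁴.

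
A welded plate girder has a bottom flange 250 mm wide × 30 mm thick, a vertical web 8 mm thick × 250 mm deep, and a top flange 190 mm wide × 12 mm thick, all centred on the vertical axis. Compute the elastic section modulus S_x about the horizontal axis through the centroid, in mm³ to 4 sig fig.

S_x ≈ 7.432 × 10⁵ mm³

Split into non-overlapping primitives; take the origin at the lower-left of the bounding box.
Bottom plate: 250 × 30, A = 7 500 mm², y = 15 mm, Ī = 562 500 mm⁴.
Web plate: 8 × 250, A = 2 000 mm², y = 155 mm, Ī = 10 416 667 mm⁴.
Top plate: 190 × 12, A = 2 280 mm², y = 286 mm, Ī = 27 360 mm⁴.
Centroid: ȳ = ΣA·y / ΣA = 91.2207 mm.
Transfer each piece to the horizontal axis through the centroid using Ī + A·d² with d = y − 91.2207:
  bottom plate: d = -76.2207 mm → contributes +44 134 478 mm⁴
  web plate: d = 63.7793 mm → contributes +18 552 262 mm⁴
  top plate: d = 194.779 mm → contributes +86 528 213 mm⁴
Total I = 149 214 953 mm⁴.
Extreme fibre distance c = 200.779 mm; S = I/c = 743 179 mm³.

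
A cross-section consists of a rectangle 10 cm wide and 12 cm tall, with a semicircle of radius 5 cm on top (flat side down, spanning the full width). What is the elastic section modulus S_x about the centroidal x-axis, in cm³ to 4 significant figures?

Treat the section as a set of non-overlapping primitives; coordinates are from the bounding-box lower-left.
Rectangular body: 10 × 12, A = 120 cm², y = 6 cm, Ī = 1 440 cm⁴.
Semicircular cap: semicircle r = 5, A = 39.2699 cm², y = 14.1221 cm, Ī = 68.5981 cm⁴.
Centroid: ȳ = ΣA·y / ΣA = 8.00259 cm.
Transfer each piece to the centroidal x-axis using Ī + A·d² with d = y − 8.00259:
  rectangular body: d = -2.00259 cm → contributes +1921.25 cm⁴
  semicircular cap: d = 6.11947 cm → contributes +1539.18 cm⁴
Total I = 3460.42 cm⁴.
Extreme fibre distance c = 8.99741 cm; S = I/c = 384.602 cm³.

S_x ≈ 384.6 cm³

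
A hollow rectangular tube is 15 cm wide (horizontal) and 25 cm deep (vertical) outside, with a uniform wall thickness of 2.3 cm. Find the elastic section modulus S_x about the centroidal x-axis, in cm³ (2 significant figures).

S_x ≈ 970 cm³

Decompose the section into non-overlapping parts with the origin at the bottom-left of its bounding rectangle.
Outer rectangle: 15 × 25, A = 375 cm², y = 12.5 cm, Ī = 19 531 cm⁴.
Inner void (subtracted): 10.4 × 20.4, A = 212.2 cm², y = 12.5 cm, Ī = 7 358 cm⁴.
By symmetry the centroid is at mid-height, ȳ = 12.5 cm.
All pieces are centred on the centroidal x-axis, so I = ΣĪ (holes subtracted) = 12 174 cm⁴.
Extreme fibre distance c = 12.5 cm; S = I/c = 973.9 cm³.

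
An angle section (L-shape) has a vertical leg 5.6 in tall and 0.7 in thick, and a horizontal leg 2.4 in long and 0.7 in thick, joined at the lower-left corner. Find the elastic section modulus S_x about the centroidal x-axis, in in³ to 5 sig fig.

Break the section into simple shapes (no overlaps), measuring from the bottom-left corner of the bounding box.
Vertical leg: 0.7 × 5.6, A = 3.92 in², y = 2.8 in, Ī = 10.24427 in⁴.
Horizontal leg (remainder): 1.7 × 0.7, A = 1.19 in², y = 0.35 in, Ī = 0.04859167 in⁴.
Centroid: ȳ = ΣA·y / ΣA = 2.229452 in.
Transfer each piece to the centroidal x-axis using Ī + A·d² with d = y − 2.229452:
  vertical leg: d = 0.5705479 in → contributes +11.52032 in⁴
  horizontal leg (remainder): d = -1.879452 in → contributes +4.252076 in⁴
Total I = 15.7724 in⁴.
Extreme fibre distance c = 3.370548 in; S = I/c = 4.679477 in³.

S_x ≈ 4.6795 in³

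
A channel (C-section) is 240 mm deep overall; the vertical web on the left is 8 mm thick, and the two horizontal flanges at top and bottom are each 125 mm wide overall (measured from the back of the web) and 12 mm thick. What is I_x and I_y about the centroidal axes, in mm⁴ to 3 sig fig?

I_x ≈ 4.57 × 10⁷ mm⁴, I_y ≈ 7.67 × 10⁶ mm⁴

Decompose the section into non-overlapping parts with the origin at the bottom-left of its bounding rectangle.
Web: 8 × 240, A = 1 920 mm², y = 120 mm, Ī = 9 216 000 mm⁴.
Top flange (beyond web): 117 × 12, A = 1 404 mm², y = 234 mm, Ī = 16 848 mm⁴.
Bottom flange (beyond web): 117 × 12, A = 1 404 mm², y = 6 mm, Ī = 16 848 mm⁴.
By symmetry the centroid is at mid-height, ȳ = 120 mm.
Transfer each piece to the centroidal x-axis using Ī + A·d² with d = y − 120:
  web: d = 0 mm → contributes +9 216 000 mm⁴
  top flange (beyond web): d = 114 mm → contributes +18 263 232 mm⁴
  bottom flange (beyond web): d = -114 mm → contributes +18 263 232 mm⁴
Total I = 45 742 464 mm⁴.
For the y-axis: x̄ = 41.119 mm.
Repeating about the centroidal y-axis gives I_y = 7 667 781 mm⁴.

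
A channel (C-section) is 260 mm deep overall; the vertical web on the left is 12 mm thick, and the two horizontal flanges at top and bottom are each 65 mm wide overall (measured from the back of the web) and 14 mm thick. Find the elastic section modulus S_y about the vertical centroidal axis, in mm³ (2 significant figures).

S_y ≈ 3.0 × 10⁴ mm³

Decompose the section into non-overlapping parts with the origin at the bottom-left of its bounding rectangle.
Web: 12 × 260, A = 3 120 mm², x = 6 mm, Ī = 37 440 mm⁴.
Top flange (beyond web): 53 × 14, A = 742 mm², x = 38.5 mm, Ī = 173 690 mm⁴.
Bottom flange (beyond web): 53 × 14, A = 742 mm², x = 38.5 mm, Ī = 173 690 mm⁴.
Centroid: x̄ = ΣA·x / ΣA = 16.48 mm.
Transfer each piece to the vertical centroidal axis using Ī + A·d² with d = x − 16.48:
  web: d = -10.48 mm → contributes +379 828 mm⁴
  top flange (beyond web): d = 22.02 mm → contributes +533 612 mm⁴
  bottom flange (beyond web): d = 22.02 mm → contributes +533 612 mm⁴
Total I = 1 447 053 mm⁴.
Extreme fibre distance c = 48.52 mm; S = I/c = 29 821 mm³.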